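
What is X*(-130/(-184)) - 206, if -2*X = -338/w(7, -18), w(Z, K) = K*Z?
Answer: -2398937/11592 ≈ -206.95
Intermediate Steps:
X = -169/126 (X = -(-169)/((-18*7)) = -(-169)/(-126) = -(-169)*(-1)/126 = -½*169/63 = -169/126 ≈ -1.3413)
X*(-130/(-184)) - 206 = -(-10985)/(63*(-184)) - 206 = -(-10985)*(-1)/(63*184) - 206 = -169/126*65/92 - 206 = -10985/11592 - 206 = -2398937/11592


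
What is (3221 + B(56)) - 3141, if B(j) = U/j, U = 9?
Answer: 4489/56 ≈ 80.161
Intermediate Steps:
B(j) = 9/j
(3221 + B(56)) - 3141 = (3221 + 9/56) - 3141 = 180385/56 - 3141 = 4489/56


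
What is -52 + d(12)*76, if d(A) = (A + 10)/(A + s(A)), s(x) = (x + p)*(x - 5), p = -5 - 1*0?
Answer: -1500/61 ≈ -24.590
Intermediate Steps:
p = -5 (p = -5 + 0 = -5)
s(x) = (-5 + x)² (s(x) = (x - 5)*(x - 5) = (-5 + x)*(-5 + x) = (-5 + x)²)
d(A) = (10 + A)/(25 + A² - 9*A) (d(A) = (A + 10)/(A + (25 + A² - 10*A)) = (10 + A)/(25 + A² - 9*A))
-52 + d(12)*76 = -52 + ((10 + 12)/(25 + 12² - 9*12))*76 = -52 + (22/(25 + 144 - 108))*76 = -52 + (22/61)*76 = -52 + 1672/61 = -1500/61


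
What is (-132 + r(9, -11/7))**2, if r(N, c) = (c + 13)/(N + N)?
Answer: 68492176/3969 ≈ 17257.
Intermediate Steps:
r(N, c) = (13 + c)/(2*N) (r(N, c) = (13 + c)/((2*N)) = (13 + c)*(1/(2*N)) = (13 + c)/(2*N))
(-132 + r(9, -11/7))**2 = (-132 + (1/2)*(13 - 11/7)/9)**2 = (-132 + (1/2)*(1/9)*(13 - 11*1/7))**2 = (-132 + (1/2)*(1/9)*(13 - 11/7))**2 = (-132 + (1/2)*(1/9)*(80/7))**2 = (-132 + 40/63)**2 = (-8276/63)**2 = 68492176/3969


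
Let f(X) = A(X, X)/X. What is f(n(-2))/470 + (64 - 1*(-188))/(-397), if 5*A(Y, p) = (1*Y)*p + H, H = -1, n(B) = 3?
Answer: -886712/1399425 ≈ -0.63363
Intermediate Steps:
A(Y, p) = -⅕ + Y*p/5 (A(Y, p) = ((1*Y)*p - 1)/5 = (Y*p - 1)/5 = (-1 + Y*p)/5 = -⅕ + Y*p/5)
f(X) = (-⅕ + X²/5)/X (f(X) = (-⅕ + X*X/5)/X = (-⅕ + X²/5)/X)
f(n(-2))/470 + (64 - 1*(-188))/(-397) = ((⅕)*(-1 + 3²)/3)/470 + (64 - 1*(-188))/(-397) = ((⅕)*(⅓)*(-1 + 9))*(1/470) + (64 + 188)*(-1/397) = ((⅕)*(⅓)*8)*(1/470) + 252*(-1/397) = (8/15)*(1/470) - 252/397 = 4/3525 - 252/397 = -886712/1399425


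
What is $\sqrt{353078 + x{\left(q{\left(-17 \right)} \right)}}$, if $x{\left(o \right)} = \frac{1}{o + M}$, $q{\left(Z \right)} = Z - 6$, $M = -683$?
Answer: $\frac{\sqrt{175986785302}}{706} \approx 594.2$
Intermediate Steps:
$q{\left(Z \right)} = -6 + Z$
$x{\left(o \right)} = \frac{1}{-683 + o}$ ($x{\left(o \right)} = \frac{1}{o - 683} = \frac{1}{-683 + o}$)
$\sqrt{353078 + x{\left(q{\left(-17 \right)} \right)}} = \sqrt{353078 + \frac{1}{-683 - 23}} = \sqrt{353078 + \frac{1}{-706}} = \sqrt{353078 - \frac{1}{706}} = \sqrt{\frac{249273067}{706}} = \frac{\sqrt{175986785302}}{706}$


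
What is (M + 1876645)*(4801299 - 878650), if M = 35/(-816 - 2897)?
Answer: 27332950958569650/3713 ≈ 7.3614e+12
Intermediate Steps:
M = -35/3713 (M = 35/(-3713) = -1/3713*35 = -35/3713 ≈ -0.0094263)
(M + 1876645)*(4801299 - 878650) = (-35/3713 + 1876645)*(4801299 - 878650) = (6967982850/3713)*3922649 = 27332950958569650/3713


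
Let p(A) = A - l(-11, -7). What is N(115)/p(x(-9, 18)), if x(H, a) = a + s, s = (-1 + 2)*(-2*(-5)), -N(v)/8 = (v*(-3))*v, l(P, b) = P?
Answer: 105800/13 ≈ 8138.5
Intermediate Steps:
N(v) = 24*v² (N(v) = -8*v*(-3)*v = -8*(-3*v)*v = -(-24)*v² = 24*v²)
s = 10 (s = 1*10 = 10)
x(H, a) = 10 + a (x(H, a) = a + 10 = 10 + a)
p(A) = 11 + A (p(A) = A - 1*(-11) = A + 11 = 11 + A)
N(115)/p(x(-9, 18)) = (24*115²)/(11 + (10 + 18)) = (24*13225)/(11 + 28) = 317400/39 = 317400*(1/39) = 105800/13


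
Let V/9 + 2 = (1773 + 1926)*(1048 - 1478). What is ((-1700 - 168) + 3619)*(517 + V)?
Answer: -25064918881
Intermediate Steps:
V = -14315148 (V = -18 + 9*((1773 + 1926)*(1048 - 1478)) = -18 + 9*(3699*(-430)) = -18 + 9*(-1590570) = -18 - 14315130 = -14315148)
((-1700 - 168) + 3619)*(517 + V) = ((-1700 - 168) + 3619)*(517 - 14315148) = (-1868 + 3619)*(-14314631) = 1751*(-14314631) = -25064918881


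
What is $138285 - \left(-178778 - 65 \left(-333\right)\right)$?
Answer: $295418$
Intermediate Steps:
$138285 - \left(-178778 - 65 \left(-333\right)\right) = 138285 - \left(-178778 - -21645\right) = 138285 - \left(-178778 + 21645\right) = 138285 - -157133 = 138285 + 157133 = 295418$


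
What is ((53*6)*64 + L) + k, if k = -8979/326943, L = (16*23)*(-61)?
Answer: -228427169/108981 ≈ -2096.0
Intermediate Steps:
L = -22448 (L = 368*(-61) = -22448)
k = -2993/108981 (k = -8979*1/326943 = -2993/108981 ≈ -0.027463)
((53*6)*64 + L) + k = ((53*6)*64 - 22448) - 2993/108981 = (318*64 - 22448) - 2993/108981 = (20352 - 22448) - 2993/108981 = -2096 - 2993/108981 = -228427169/108981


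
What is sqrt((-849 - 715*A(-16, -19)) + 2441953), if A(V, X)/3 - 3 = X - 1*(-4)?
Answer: 2*sqrt(616711) ≈ 1570.6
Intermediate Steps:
A(V, X) = 21 + 3*X (A(V, X) = 9 + 3*(X - 1*(-4)) = 9 + 3*(X + 4) = 9 + 3*(4 + X) = 9 + (12 + 3*X) = 21 + 3*X)
sqrt((-849 - 715*A(-16, -19)) + 2441953) = sqrt((-849 - 715*(21 + 3*(-19))) + 2441953) = sqrt((-849 - 715*(21 - 57)) + 2441953) = sqrt((-849 - 715*(-36)) + 2441953) = sqrt((-849 + 25740) + 2441953) = sqrt(24891 + 2441953) = sqrt(2466844) = 2*sqrt(616711)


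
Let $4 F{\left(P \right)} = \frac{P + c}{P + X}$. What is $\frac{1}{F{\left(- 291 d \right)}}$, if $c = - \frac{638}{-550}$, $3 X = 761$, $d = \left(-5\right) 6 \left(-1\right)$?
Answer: $\frac{2542900}{654663} \approx 3.8843$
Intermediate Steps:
$d = 30$ ($d = \left(-30\right) \left(-1\right) = 30$)
$X = \frac{761}{3}$ ($X = \frac{1}{3} \cdot 761 = \frac{761}{3} \approx 253.67$)
$c = \frac{29}{25}$ ($c = \left(-638\right) \left(- \frac{1}{550}\right) = \frac{29}{25} \approx 1.16$)
$F{\left(P \right)} = \frac{\frac{29}{25} + P}{4 \left(\frac{761}{3} + P\right)}$ ($F{\left(P \right)} = \frac{\left(P + \frac{29}{25}\right) \frac{1}{P + \frac{761}{3}}}{4} = \frac{\left(\frac{29}{25} + P\right) \frac{1}{\frac{761}{3} + P}}{4} = \frac{\frac{1}{\frac{761}{3} + P} \left(\frac{29}{25} + P\right)}{4} = \frac{\frac{29}{25} + P}{4 \left(\frac{761}{3} + P\right)}$)
$\frac{1}{F{\left(- 291 d \right)}} = \frac{1}{\frac{3}{100} \frac{1}{761 + 3 \left(\left(-291\right) 30\right)} \left(29 + 25 \left(\left(-291\right) 30\right)\right)} = \frac{1}{\frac{3}{100} \frac{1}{761 + 3 \left(-8730\right)} \left(29 + 25 \left(-8730\right)\right)} = \frac{1}{\frac{3}{100} \frac{1}{761 - 26190} \left(29 - 218250\right)} = \frac{1}{\frac{3}{100} \frac{1}{-25429} \left(-218221\right)} = \frac{1}{\frac{3}{100} \left(- \frac{1}{25429}\right) \left(-218221\right)} = \frac{1}{\frac{654663}{2542900}} = \frac{2542900}{654663}$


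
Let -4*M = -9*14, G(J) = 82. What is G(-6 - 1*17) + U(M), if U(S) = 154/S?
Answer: 782/9 ≈ 86.889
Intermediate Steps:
M = 63/2 (M = -(-9)*14/4 = -1/4*(-126) = 63/2 ≈ 31.500)
G(-6 - 1*17) + U(M) = 82 + 154/(63/2) = 82 + 154*(2/63) = 82 + 44/9 = 782/9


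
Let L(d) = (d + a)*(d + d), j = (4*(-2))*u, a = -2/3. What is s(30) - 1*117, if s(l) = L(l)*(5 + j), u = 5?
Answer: -61717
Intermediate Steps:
a = -⅔ (a = -2*⅓ = -⅔ ≈ -0.66667)
j = -40 (j = (4*(-2))*5 = -8*5 = -40)
L(d) = 2*d*(-⅔ + d) (L(d) = (d - ⅔)*(d + d) = (-⅔ + d)*(2*d) = 2*d*(-⅔ + d))
s(l) = -70*l*(-2 + 3*l)/3 (s(l) = (2*l*(-2 + 3*l)/3)*(5 - 40) = (2*l*(-2 + 3*l)/3)*(-35) = -70*l*(-2 + 3*l)/3)
s(30) - 1*117 = (70/3)*30*(2 - 3*30) - 1*117 = (70/3)*30*(2 - 90) - 117 = (70/3)*30*(-88) - 117 = -61600 - 117 = -61717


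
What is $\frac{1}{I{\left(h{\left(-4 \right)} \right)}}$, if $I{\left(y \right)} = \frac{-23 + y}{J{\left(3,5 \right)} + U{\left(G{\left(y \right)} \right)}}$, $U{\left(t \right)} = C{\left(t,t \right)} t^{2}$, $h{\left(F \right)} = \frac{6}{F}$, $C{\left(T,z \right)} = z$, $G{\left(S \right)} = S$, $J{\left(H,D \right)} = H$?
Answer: $\frac{3}{196} \approx 0.015306$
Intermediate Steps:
$U{\left(t \right)} = t^{3}$ ($U{\left(t \right)} = t t^{2} = t^{3}$)
$I{\left(y \right)} = \frac{-23 + y}{3 + y^{3}}$
$\frac{1}{I{\left(h{\left(-4 \right)} \right)}} = \frac{1}{\frac{1}{3 + \left(\frac{6}{-4}\right)^{3}} \left(-23 + \frac{6}{-4}\right)} = \frac{1}{\frac{1}{3 + \left(6 \left(- \frac{1}{4}\right)\right)^{3}} \left(-23 + 6 \left(- \frac{1}{4}\right)\right)} = \frac{1}{\frac{1}{3 + \left(- \frac{3}{2}\right)^{3}} \left(-23 - \frac{3}{2}\right)} = \frac{1}{\frac{1}{3 - \frac{27}{8}} \left(- \frac{49}{2}\right)} = \frac{1}{\frac{1}{- \frac{3}{8}} \left(- \frac{49}{2}\right)} = \frac{1}{\left(- \frac{8}{3}\right) \left(- \frac{49}{2}\right)} = \frac{1}{\frac{196}{3}} = \frac{3}{196}$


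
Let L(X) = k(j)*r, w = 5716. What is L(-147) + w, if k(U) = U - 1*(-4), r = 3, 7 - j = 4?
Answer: 5737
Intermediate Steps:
j = 3 (j = 7 - 1*4 = 7 - 4 = 3)
k(U) = 4 + U (k(U) = U + 4 = 4 + U)
L(X) = 21 (L(X) = (4 + 3)*3 = 7*3 = 21)
L(-147) + w = 21 + 5716 = 5737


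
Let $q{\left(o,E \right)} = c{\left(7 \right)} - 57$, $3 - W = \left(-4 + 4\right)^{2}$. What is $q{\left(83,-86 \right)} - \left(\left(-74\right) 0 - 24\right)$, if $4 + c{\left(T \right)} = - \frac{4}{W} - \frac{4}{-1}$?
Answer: $- \frac{103}{3} \approx -34.333$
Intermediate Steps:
$W = 3$ ($W = 3 - \left(-4 + 4\right)^{2} = 3 - 0^{2} = 3 - 0 = 3 + 0 = 3$)
$c{\left(T \right)} = - \frac{4}{3}$ ($c{\left(T \right)} = -4 - \left(-4 + \frac{4}{3}\right) = -4 - - \frac{8}{3} = -4 + \left(- \frac{4}{3} + 4\right) = -4 + \frac{8}{3} = - \frac{4}{3}$)
$q{\left(o,E \right)} = - \frac{175}{3}$ ($q{\left(o,E \right)} = - \frac{4}{3} - 57 = - \frac{175}{3}$)
$q{\left(83,-86 \right)} - \left(\left(-74\right) 0 - 24\right) = - \frac{175}{3} - \left(\left(-74\right) 0 - 24\right) = - \frac{175}{3} - \left(0 - 24\right) = - \frac{175}{3} - -24 = - \frac{175}{3} + 24 = - \frac{103}{3}$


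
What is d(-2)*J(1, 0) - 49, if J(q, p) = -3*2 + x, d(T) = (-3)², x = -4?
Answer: -139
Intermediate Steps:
d(T) = 9
J(q, p) = -10 (J(q, p) = -3*2 - 4 = -6 - 4 = -10)
d(-2)*J(1, 0) - 49 = 9*(-10) - 49 = -90 - 49 = -139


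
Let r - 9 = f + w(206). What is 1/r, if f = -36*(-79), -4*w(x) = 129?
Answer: 4/11283 ≈ 0.00035452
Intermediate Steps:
w(x) = -129/4 (w(x) = -1/4*129 = -129/4)
f = 2844
r = 11283/4 (r = 9 + (2844 - 129/4) = 9 + 11247/4 = 11283/4 ≈ 2820.8)
1/r = 1/(11283/4) = 4/11283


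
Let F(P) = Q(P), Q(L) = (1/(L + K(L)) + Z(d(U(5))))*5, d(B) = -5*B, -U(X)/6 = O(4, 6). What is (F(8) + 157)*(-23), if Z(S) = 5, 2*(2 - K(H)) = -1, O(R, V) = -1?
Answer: -88136/21 ≈ -4197.0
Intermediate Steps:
U(X) = 6 (U(X) = -6*(-1) = 6)
K(H) = 5/2 (K(H) = 2 - 1/2*(-1) = 2 + 1/2 = 5/2)
Q(L) = 25 + 5/(5/2 + L) (Q(L) = (1/(L + 5/2) + 5)*5 = (1/(5/2 + L) + 5)*5 = (5 + 1/(5/2 + L))*5 = 25 + 5/(5/2 + L))
F(P) = 5*(27 + 10*P)/(5 + 2*P)
(F(8) + 157)*(-23) = (5*(27 + 10*8)/(5 + 2*8) + 157)*(-23) = (5*(27 + 80)/(5 + 16) + 157)*(-23) = (5*107/21 + 157)*(-23) = (5*(1/21)*107 + 157)*(-23) = (535/21 + 157)*(-23) = (3832/21)*(-23) = -88136/21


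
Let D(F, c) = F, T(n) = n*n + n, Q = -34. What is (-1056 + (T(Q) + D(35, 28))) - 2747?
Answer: -2646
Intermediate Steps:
T(n) = n + n² (T(n) = n² + n = n + n²)
(-1056 + (T(Q) + D(35, 28))) - 2747 = (-1056 + (-34*(1 - 34) + 35)) - 2747 = (-1056 + (-34*(-33) + 35)) - 2747 = (-1056 + (1122 + 35)) - 2747 = (-1056 + 1157) - 2747 = 101 - 2747 = -2646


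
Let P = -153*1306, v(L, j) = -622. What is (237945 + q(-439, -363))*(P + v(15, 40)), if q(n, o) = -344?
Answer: -47624744440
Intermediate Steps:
P = -199818
(237945 + q(-439, -363))*(P + v(15, 40)) = (237945 - 344)*(-199818 - 622) = 237601*(-200440) = -47624744440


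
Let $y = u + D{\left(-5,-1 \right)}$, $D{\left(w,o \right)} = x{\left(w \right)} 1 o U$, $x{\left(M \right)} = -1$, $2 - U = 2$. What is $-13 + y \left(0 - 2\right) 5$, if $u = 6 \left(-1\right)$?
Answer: $47$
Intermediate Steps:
$U = 0$ ($U = 2 - 2 = 0$)
$u = -6$
$D{\left(w,o \right)} = 0$ ($D{\left(w,o \right)} = - 1 o 0 = - o 0 = \left(-1\right) 0 = 0$)
$y = -6$ ($y = -6 + 0 = -6$)
$-13 + y \left(0 - 2\right) 5 = -13 - 6 \left(0 - 2\right) 5 = -13 - 6 \left(\left(-2\right) 5\right) = -13 - -60 = -13 + 60 = 47$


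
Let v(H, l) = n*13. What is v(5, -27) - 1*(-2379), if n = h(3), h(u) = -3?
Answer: 2340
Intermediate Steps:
n = -3
v(H, l) = -39 (v(H, l) = -3*13 = -39)
v(5, -27) - 1*(-2379) = -39 - 1*(-2379) = -39 + 2379 = 2340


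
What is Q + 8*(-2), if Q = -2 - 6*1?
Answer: -24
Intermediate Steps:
Q = -8 (Q = -2 - 6 = -8)
Q + 8*(-2) = -8 + 8*(-2) = -8 - 16 = -24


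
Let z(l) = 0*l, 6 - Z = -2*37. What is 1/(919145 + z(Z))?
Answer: 1/919145 ≈ 1.0880e-6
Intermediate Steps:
Z = 80 (Z = 6 - (-2)*37 = 6 - 1*(-74) = 6 + 74 = 80)
z(l) = 0
1/(919145 + z(Z)) = 1/(919145 + 0) = 1/919145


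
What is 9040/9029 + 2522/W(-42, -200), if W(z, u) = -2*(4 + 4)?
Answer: -11313249/72232 ≈ -156.62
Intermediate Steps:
W(z, u) = -16 (W(z, u) = -2*8 = -16)
9040/9029 + 2522/W(-42, -200) = 9040/9029 + 2522/(-16) = 9040*(1/9029) + 2522*(-1/16) = 9040/9029 - 1261/8 = -11313249/72232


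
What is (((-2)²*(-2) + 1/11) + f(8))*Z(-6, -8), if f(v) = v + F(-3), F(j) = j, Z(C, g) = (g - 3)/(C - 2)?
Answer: -4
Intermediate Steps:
Z(C, g) = (-3 + g)/(-2 + C)
f(v) = -3 + v (f(v) = v - 3 = -3 + v)
(((-2)²*(-2) + 1/11) + f(8))*Z(-6, -8) = (((-2)²*(-2) + 1/11) + (-3 + 8))*((-3 - 8)/(-2 - 6)) = ((4*(-2) + 1/11) + 5)*(-11/(-8)) = ((-8 + 1/11) + 5)*(-⅛*(-11)) = (-87/11 + 5)*(11/8) = -32/11*11/8 = -4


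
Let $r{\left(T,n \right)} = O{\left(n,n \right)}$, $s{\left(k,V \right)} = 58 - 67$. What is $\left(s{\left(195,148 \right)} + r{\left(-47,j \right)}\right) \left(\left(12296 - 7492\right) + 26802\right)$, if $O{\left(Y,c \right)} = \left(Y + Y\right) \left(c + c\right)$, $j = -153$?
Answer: $2959174962$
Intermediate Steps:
$s{\left(k,V \right)} = -9$
$O{\left(Y,c \right)} = 4 Y c$ ($O{\left(Y,c \right)} = 2 Y 2 c = 4 Y c$)
$r{\left(T,n \right)} = 4 n^{2}$ ($r{\left(T,n \right)} = 4 n n = 4 n^{2}$)
$\left(s{\left(195,148 \right)} + r{\left(-47,j \right)}\right) \left(\left(12296 - 7492\right) + 26802\right) = \left(-9 + 4 \left(-153\right)^{2}\right) \left(\left(12296 - 7492\right) + 26802\right) = \left(-9 + 4 \cdot 23409\right) \left(\left(12296 - 7492\right) + 26802\right) = \left(-9 + 93636\right) \left(4804 + 26802\right) = 93627 \cdot 31606 = 2959174962$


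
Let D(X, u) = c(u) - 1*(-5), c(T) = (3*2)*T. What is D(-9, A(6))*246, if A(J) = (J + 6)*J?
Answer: 107502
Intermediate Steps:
c(T) = 6*T
A(J) = J*(6 + J) (A(J) = (6 + J)*J = J*(6 + J))
D(X, u) = 5 + 6*u (D(X, u) = 6*u - 1*(-5) = 6*u + 5 = 5 + 6*u)
D(-9, A(6))*246 = (5 + 6*(6*(6 + 6)))*246 = (5 + 6*(6*12))*246 = (5 + 6*72)*246 = (5 + 432)*246 = 437*246 = 107502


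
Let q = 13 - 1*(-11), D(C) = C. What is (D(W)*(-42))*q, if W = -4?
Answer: 4032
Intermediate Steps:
q = 24 (q = 13 + 11 = 24)
(D(W)*(-42))*q = -4*(-42)*24 = 168*24 = 4032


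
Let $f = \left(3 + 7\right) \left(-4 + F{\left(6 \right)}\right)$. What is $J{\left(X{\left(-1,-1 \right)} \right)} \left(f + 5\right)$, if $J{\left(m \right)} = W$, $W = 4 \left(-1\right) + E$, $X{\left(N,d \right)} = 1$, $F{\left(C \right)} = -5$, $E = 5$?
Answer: $-85$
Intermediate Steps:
$f = -90$ ($f = \left(3 + 7\right) \left(-4 - 5\right) = 10 \left(-9\right) = -90$)
$W = 1$ ($W = 4 \left(-1\right) + 5 = -4 + 5 = 1$)
$J{\left(m \right)} = 1$
$J{\left(X{\left(-1,-1 \right)} \right)} \left(f + 5\right) = 1 \left(-90 + 5\right) = 1 \left(-85\right) = -85$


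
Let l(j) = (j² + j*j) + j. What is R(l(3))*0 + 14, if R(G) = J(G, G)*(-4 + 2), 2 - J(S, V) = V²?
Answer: 14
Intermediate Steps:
J(S, V) = 2 - V²
l(j) = j + 2*j² (l(j) = (j² + j²) + j = 2*j² + j = j + 2*j²)
R(G) = -4 + 2*G² (R(G) = (2 - G²)*(-4 + 2) = (2 - G²)*(-2) = -4 + 2*G²)
R(l(3))*0 + 14 = (-4 + 2*(3*(1 + 2*3))²)*0 + 14 = (-4 + 2*(3*(1 + 6))²)*0 + 14 = (-4 + 2*(3*7)²)*0 + 14 = (-4 + 2*21²)*0 + 14 = (-4 + 2*441)*0 + 14 = (-4 + 882)*0 + 14 = 878*0 + 14 = 0 + 14 = 14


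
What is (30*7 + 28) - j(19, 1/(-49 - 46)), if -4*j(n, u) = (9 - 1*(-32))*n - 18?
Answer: 1713/4 ≈ 428.25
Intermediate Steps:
j(n, u) = 9/2 - 41*n/4 (j(n, u) = -((9 - 1*(-32))*n - 18)/4 = -((9 + 32)*n - 18)/4 = -(41*n - 18)/4 = -(-18 + 41*n)/4 = 9/2 - 41*n/4)
(30*7 + 28) - j(19, 1/(-49 - 46)) = (30*7 + 28) - (9/2 - 41/4*19) = (210 + 28) - (9/2 - 779/4) = 238 - 1*(-761/4) = 238 + 761/4 = 1713/4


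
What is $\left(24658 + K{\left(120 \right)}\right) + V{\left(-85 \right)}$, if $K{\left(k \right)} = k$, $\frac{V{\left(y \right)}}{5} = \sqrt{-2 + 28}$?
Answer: $24778 + 5 \sqrt{26} \approx 24804.0$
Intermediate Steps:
$V{\left(y \right)} = 5 \sqrt{26}$ ($V{\left(y \right)} = 5 \sqrt{-2 + 28} = 5 \sqrt{26}$)
$\left(24658 + K{\left(120 \right)}\right) + V{\left(-85 \right)} = \left(24658 + 120\right) + 5 \sqrt{26} = 24778 + 5 \sqrt{26}$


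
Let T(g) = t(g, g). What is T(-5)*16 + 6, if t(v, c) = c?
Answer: -74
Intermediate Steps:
T(g) = g
T(-5)*16 + 6 = -5*16 + 6 = -80 + 6 = -74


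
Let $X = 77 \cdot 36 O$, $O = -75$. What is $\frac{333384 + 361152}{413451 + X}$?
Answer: $\frac{231512}{68517} \approx 3.3789$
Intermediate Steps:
$X = -207900$ ($X = 77 \cdot 36 \left(-75\right) = 2772 \left(-75\right) = -207900$)
$\frac{333384 + 361152}{413451 + X} = \frac{333384 + 361152}{413451 - 207900} = \frac{694536}{205551} = 694536 \cdot \frac{1}{205551} = \frac{231512}{68517}$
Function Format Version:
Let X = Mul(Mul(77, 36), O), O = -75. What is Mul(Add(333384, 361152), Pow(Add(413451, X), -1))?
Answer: Rational(231512, 68517) ≈ 3.3789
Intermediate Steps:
X = -207900 (X = Mul(Mul(77, 36), -75) = Mul(2772, -75) = -207900)
Mul(Add(333384, 361152), Pow(Add(413451, X), -1)) = Mul(Add(333384, 361152), Pow(Add(413451, -207900), -1)) = Mul(694536, Pow(205551, -1)) = Mul(694536, Rational(1, 205551)) = Rational(231512, 68517)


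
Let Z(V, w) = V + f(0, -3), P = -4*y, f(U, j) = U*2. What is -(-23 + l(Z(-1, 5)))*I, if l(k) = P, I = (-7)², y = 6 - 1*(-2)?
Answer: 2695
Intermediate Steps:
f(U, j) = 2*U
y = 8 (y = 6 + 2 = 8)
P = -32 (P = -4*8 = -32)
I = 49
Z(V, w) = V (Z(V, w) = V + 2*0 = V + 0 = V)
l(k) = -32
-(-23 + l(Z(-1, 5)))*I = -(-23 - 32)*49 = -(-55)*49 = -1*(-2695) = 2695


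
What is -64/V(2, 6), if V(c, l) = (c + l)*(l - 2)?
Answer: -2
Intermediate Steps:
V(c, l) = (-2 + l)*(c + l) (V(c, l) = (c + l)*(-2 + l) = (-2 + l)*(c + l))
-64/V(2, 6) = -64/(6² - 2*2 - 2*6 + 2*6) = -64/(36 - 4 - 12 + 12) = -64/32 = -64*1/32 = -2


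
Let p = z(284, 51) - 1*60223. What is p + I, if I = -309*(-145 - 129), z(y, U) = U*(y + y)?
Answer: 53411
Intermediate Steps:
z(y, U) = 2*U*y (z(y, U) = U*(2*y) = 2*U*y)
I = 84666 (I = -309*(-274) = 84666)
p = -31255 (p = 2*51*284 - 1*60223 = 28968 - 60223 = -31255)
p + I = -31255 + 84666 = 53411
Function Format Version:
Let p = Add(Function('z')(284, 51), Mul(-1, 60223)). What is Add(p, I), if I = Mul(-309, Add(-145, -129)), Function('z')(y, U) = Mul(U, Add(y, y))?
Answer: 53411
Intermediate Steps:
Function('z')(y, U) = Mul(2, U, y) (Function('z')(y, U) = Mul(U, Mul(2, y)) = Mul(2, U, y))
I = 84666 (I = Mul(-309, -274) = 84666)
p = -31255 (p = Add(Mul(2, 51, 284), Mul(-1, 60223)) = Add(28968, -60223) = -31255)
Add(p, I) = Add(-31255, 84666) = 53411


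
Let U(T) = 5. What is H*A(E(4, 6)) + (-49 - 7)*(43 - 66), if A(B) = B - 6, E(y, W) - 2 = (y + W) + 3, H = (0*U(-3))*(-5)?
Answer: 1288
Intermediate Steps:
H = 0 (H = (0*5)*(-5) = 0*(-5) = 0)
E(y, W) = 5 + W + y (E(y, W) = 2 + ((y + W) + 3) = 2 + ((W + y) + 3) = 2 + (3 + W + y) = 5 + W + y)
A(B) = -6 + B
H*A(E(4, 6)) + (-49 - 7)*(43 - 66) = 0*(-6 + (5 + 6 + 4)) + (-49 - 7)*(43 - 66) = 0*(-6 + 15) - 56*(-23) = 0*9 + 1288 = 0 + 1288 = 1288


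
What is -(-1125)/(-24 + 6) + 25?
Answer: -75/2 ≈ -37.500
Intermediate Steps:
-(-1125)/(-24 + 6) + 25 = -(-1125)/(-18) + 25 = -(-1125)*(-1)/18 + 25 = -45*25/18 + 25 = -125/2 + 25 = -75/2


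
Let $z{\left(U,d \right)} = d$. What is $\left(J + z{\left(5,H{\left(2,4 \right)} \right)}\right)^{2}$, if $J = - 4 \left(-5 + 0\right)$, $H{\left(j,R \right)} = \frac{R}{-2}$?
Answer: $324$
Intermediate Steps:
$H{\left(j,R \right)} = - \frac{R}{2}$ ($H{\left(j,R \right)} = R \left(- \frac{1}{2}\right) = - \frac{R}{2}$)
$J = 20$ ($J = \left(-4\right) \left(-5\right) = 20$)
$\left(J + z{\left(5,H{\left(2,4 \right)} \right)}\right)^{2} = \left(20 - 2\right)^{2} = 18^{2} = 324$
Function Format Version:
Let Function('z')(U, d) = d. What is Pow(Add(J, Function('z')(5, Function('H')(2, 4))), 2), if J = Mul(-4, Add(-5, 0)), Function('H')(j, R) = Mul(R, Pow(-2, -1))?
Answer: 324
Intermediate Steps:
Function('H')(j, R) = Mul(Rational(-1, 2), R) (Function('H')(j, R) = Mul(R, Rational(-1, 2)) = Mul(Rational(-1, 2), R))
J = 20 (J = Mul(-4, -5) = 20)
Pow(Add(J, Function('z')(5, Function('H')(2, 4))), 2) = Pow(Add(20, Mul(Rational(-1, 2), 4)), 2) = Pow(Add(20, -2), 2) = Pow(18, 2) = 324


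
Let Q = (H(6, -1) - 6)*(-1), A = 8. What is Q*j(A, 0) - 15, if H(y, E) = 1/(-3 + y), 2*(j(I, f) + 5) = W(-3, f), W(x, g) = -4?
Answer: -164/3 ≈ -54.667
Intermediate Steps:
j(I, f) = -7 (j(I, f) = -5 + (1/2)*(-4) = -5 - 2 = -7)
Q = 17/3 (Q = (1/(-3 + 6) - 6)*(-1) = (1/3 - 6)*(-1) = -17/3*(-1) = 17/3 ≈ 5.6667)
Q*j(A, 0) - 15 = (17/3)*(-7) - 15 = -119/3 - 15 = -164/3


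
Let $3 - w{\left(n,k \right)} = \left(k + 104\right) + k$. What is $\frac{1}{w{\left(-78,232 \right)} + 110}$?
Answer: $- \frac{1}{455} \approx -0.0021978$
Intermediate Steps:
$w{\left(n,k \right)} = -101 - 2 k$ ($w{\left(n,k \right)} = 3 - \left(\left(k + 104\right) + k\right) = 3 - \left(\left(104 + k\right) + k\right) = 3 - \left(104 + 2 k\right) = -101 - 2 k$)
$\frac{1}{w{\left(-78,232 \right)} + 110} = \frac{1}{\left(-101 - 464\right) + 110} = \frac{1}{-565 + 110} = \frac{1}{-455} = - \frac{1}{455}$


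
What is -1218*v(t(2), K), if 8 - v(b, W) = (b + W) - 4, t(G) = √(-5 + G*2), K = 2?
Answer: -12180 + 1218*I ≈ -12180.0 + 1218.0*I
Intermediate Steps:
t(G) = √(-5 + 2*G)
v(b, W) = 12 - W - b (v(b, W) = 8 - ((b + W) - 4) = 8 - ((W + b) - 4) = 8 - (-4 + W + b) = 8 + (4 - W - b) = 12 - W - b)
-1218*v(t(2), K) = -1218*(12 - 1*2 - √(-5 + 2*2)) = -1218*(12 - 2 - √(-5 + 4)) = -1218*(12 - 2 - √(-1)) = -1218*(12 - 2 - I) = -1218*(10 - I) = -12180 + 1218*I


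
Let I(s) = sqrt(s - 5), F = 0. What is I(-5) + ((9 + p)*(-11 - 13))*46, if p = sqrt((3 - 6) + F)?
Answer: -9936 + I*sqrt(10) - 1104*I*sqrt(3) ≈ -9936.0 - 1909.0*I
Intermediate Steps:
p = I*sqrt(3) (p = sqrt((3 - 6) + 0) = sqrt(-3 + 0) = sqrt(-3) = I*sqrt(3) ≈ 1.732*I)
I(s) = sqrt(-5 + s)
I(-5) + ((9 + p)*(-11 - 13))*46 = sqrt(-5 - 5) + ((9 + I*sqrt(3))*(-11 - 13))*46 = sqrt(-10) + ((9 + I*sqrt(3))*(-24))*46 = I*sqrt(10) + (-216 - 24*I*sqrt(3))*46 = I*sqrt(10) + (-9936 - 1104*I*sqrt(3)) = -9936 + I*sqrt(10) - 1104*I*sqrt(3)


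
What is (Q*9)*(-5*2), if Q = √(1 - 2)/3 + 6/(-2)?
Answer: 270 - 30*I ≈ 270.0 - 30.0*I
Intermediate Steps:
Q = -3 + I/3 (Q = √(-1)*(⅓) + 6*(-½) = I*(⅓) - 3 = I/3 - 3 = -3 + I/3 ≈ -3.0 + 0.33333*I)
(Q*9)*(-5*2) = ((-3 + I/3)*9)*(-5*2) = (-27 + 3*I)*(-10) = 270 - 30*I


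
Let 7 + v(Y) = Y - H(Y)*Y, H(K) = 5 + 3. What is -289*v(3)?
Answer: 8092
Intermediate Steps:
H(K) = 8
v(Y) = -7 - 7*Y (v(Y) = -7 + (Y - 8*Y) = -7 - 7*Y)
-289*v(3) = -289*(-7 - 7*3) = -289*(-7 - 21) = -289*(-28) = 8092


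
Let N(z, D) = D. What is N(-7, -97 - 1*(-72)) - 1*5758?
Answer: -5783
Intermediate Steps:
N(-7, -97 - 1*(-72)) - 1*5758 = (-97 - 1*(-72)) - 1*5758 = (-97 + 72) - 5758 = -25 - 5758 = -5783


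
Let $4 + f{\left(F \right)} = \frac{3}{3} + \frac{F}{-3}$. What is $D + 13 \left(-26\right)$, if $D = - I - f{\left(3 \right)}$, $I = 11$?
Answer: $-345$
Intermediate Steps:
$f{\left(F \right)} = -3 - \frac{F}{3}$ ($f{\left(F \right)} = -4 + \left(\frac{3}{3} + \frac{F}{-3}\right) = -4 + \left(3 \cdot \frac{1}{3} + F \left(- \frac{1}{3}\right)\right) = -4 - \left(-1 + \frac{F}{3}\right) = -3 - \frac{F}{3}$)
$D = -7$ ($D = \left(-1\right) 11 - \left(-3 - 1\right) = -11 - \left(-3 - 1\right) = -11 - -4 = -11 + 4 = -7$)
$D + 13 \left(-26\right) = -7 + 13 \left(-26\right) = -7 - 338 = -345$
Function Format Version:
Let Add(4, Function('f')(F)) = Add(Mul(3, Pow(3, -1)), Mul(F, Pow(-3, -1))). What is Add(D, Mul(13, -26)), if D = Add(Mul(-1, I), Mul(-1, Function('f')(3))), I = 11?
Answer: -345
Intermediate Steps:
Function('f')(F) = Add(-3, Mul(Rational(-1, 3), F)) (Function('f')(F) = Add(-4, Add(Mul(3, Pow(3, -1)), Mul(F, Pow(-3, -1)))) = Add(-4, Add(Mul(3, Rational(1, 3)), Mul(F, Rational(-1, 3)))) = Add(-4, Add(1, Mul(Rational(-1, 3), F))) = Add(-3, Mul(Rational(-1, 3), F)))
D = -7 (D = Add(Mul(-1, 11), Mul(-1, Add(-3, Mul(Rational(-1, 3), 3)))) = Add(-11, Mul(-1, Add(-3, -1))) = Add(-11, Mul(-1, -4)) = Add(-11, 4) = -7)
Add(D, Mul(13, -26)) = Add(-7, Mul(13, -26)) = Add(-7, -338) = -345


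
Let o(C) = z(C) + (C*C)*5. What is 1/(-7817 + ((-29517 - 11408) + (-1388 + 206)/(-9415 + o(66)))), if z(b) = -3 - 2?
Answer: -2060/100408717 ≈ -2.0516e-5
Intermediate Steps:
z(b) = -5
o(C) = -5 + 5*C**2 (o(C) = -5 + (C*C)*5 = -5 + C**2*5 = -5 + 5*C**2)
1/(-7817 + ((-29517 - 11408) + (-1388 + 206)/(-9415 + o(66)))) = 1/(-7817 + ((-29517 - 11408) + (-1388 + 206)/(-9415 + (-5 + 5*66**2)))) = 1/(-7817 + (-40925 - 1182/(-9415 + (-5 + 5*4356)))) = 1/(-7817 + (-40925 - 1182/(-9415 + (-5 + 21780)))) = 1/(-7817 + (-40925 - 1182/(-9415 + 21775))) = 1/(-7817 + (-40925 - 1182/12360)) = 1/(-7817 + (-40925 - 1182*1/12360)) = 1/(-7817 + (-40925 - 197/2060)) = 1/(-7817 - 84305697/2060) = 1/(-100408717/2060) = -2060/100408717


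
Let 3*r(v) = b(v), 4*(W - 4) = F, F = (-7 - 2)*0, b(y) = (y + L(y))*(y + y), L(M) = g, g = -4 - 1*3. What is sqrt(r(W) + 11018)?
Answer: sqrt(11010) ≈ 104.93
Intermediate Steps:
g = -7 (g = -4 - 3 = -7)
L(M) = -7
b(y) = 2*y*(-7 + y) (b(y) = (y - 7)*(y + y) = (-7 + y)*(2*y) = 2*y*(-7 + y))
F = 0 (F = -9*0 = 0)
W = 4 (W = 4 + (1/4)*0 = 4 + 0 = 4)
r(v) = 2*v*(-7 + v)/3 (r(v) = (2*v*(-7 + v))/3 = 2*v*(-7 + v)/3)
sqrt(r(W) + 11018) = sqrt((2/3)*4*(-7 + 4) + 11018) = sqrt((2/3)*4*(-3) + 11018) = sqrt(-8 + 11018) = sqrt(11010)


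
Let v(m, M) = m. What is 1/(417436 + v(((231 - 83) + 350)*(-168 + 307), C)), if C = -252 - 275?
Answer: 1/486658 ≈ 2.0548e-6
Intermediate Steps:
C = -527
1/(417436 + v(((231 - 83) + 350)*(-168 + 307), C)) = 1/(417436 + ((231 - 83) + 350)*(-168 + 307)) = 1/(417436 + (148 + 350)*139) = 1/(417436 + 498*139) = 1/(417436 + 69222) = 1/486658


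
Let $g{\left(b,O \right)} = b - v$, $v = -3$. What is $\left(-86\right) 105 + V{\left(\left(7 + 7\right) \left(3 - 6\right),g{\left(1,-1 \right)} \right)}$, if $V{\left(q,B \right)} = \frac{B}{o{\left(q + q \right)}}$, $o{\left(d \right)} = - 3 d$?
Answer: $- \frac{568889}{63} \approx -9030.0$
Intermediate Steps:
$g{\left(b,O \right)} = 3 + b$ ($g{\left(b,O \right)} = b - -3 = b + 3 = 3 + b$)
$V{\left(q,B \right)} = - \frac{B}{6 q}$ ($V{\left(q,B \right)} = \frac{B}{\left(-3\right) \left(q + q\right)} = \frac{B}{\left(-3\right) 2 q} = \frac{B}{\left(-6\right) q} = B \left(- \frac{1}{6 q}\right) = - \frac{B}{6 q}$)
$\left(-86\right) 105 + V{\left(\left(7 + 7\right) \left(3 - 6\right),g{\left(1,-1 \right)} \right)} = \left(-86\right) 105 - \frac{3 + 1}{6 \left(7 + 7\right) \left(3 - 6\right)} = -9030 - \frac{2}{3 \cdot 14 \left(-3\right)} = -9030 - \frac{2}{3 \left(-42\right)} = -9030 - \frac{2}{3} \left(- \frac{1}{42}\right) = -9030 + \frac{1}{63} = - \frac{568889}{63}$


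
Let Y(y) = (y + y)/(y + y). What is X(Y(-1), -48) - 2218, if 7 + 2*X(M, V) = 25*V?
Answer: -5643/2 ≈ -2821.5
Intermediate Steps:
Y(y) = 1 (Y(y) = (2*y)/((2*y)) = (2*y)*(1/(2*y)) = 1)
X(M, V) = -7/2 + 25*V/2 (X(M, V) = -7/2 + (25*V)/2 = -7/2 + 25*V/2)
X(Y(-1), -48) - 2218 = (-7/2 + (25/2)*(-48)) - 2218 = (-7/2 - 600) - 2218 = -1207/2 - 2218 = -5643/2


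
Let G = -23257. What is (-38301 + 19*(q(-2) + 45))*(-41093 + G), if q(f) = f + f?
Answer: 2414540700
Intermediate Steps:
q(f) = 2*f
(-38301 + 19*(q(-2) + 45))*(-41093 + G) = (-38301 + 19*(2*(-2) + 45))*(-41093 - 23257) = (-38301 + 19*(-4 + 45))*(-64350) = (-38301 + 19*41)*(-64350) = (-38301 + 779)*(-64350) = -37522*(-64350) = 2414540700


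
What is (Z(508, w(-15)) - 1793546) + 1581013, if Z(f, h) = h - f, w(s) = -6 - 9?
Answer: -213056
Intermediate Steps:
w(s) = -15
(Z(508, w(-15)) - 1793546) + 1581013 = ((-15 - 1*508) - 1793546) + 1581013 = ((-15 - 508) - 1793546) + 1581013 = (-523 - 1793546) + 1581013 = -1794069 + 1581013 = -213056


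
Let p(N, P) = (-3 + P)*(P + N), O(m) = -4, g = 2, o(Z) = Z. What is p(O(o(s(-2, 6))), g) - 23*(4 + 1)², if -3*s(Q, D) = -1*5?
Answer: -573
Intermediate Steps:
s(Q, D) = 5/3 (s(Q, D) = -(-1)*5/3 = -⅓*(-5) = 5/3)
p(N, P) = (-3 + P)*(N + P)
p(O(o(s(-2, 6))), g) - 23*(4 + 1)² = (2² - 3*(-4) - 3*2 - 4*2) - 23*(4 + 1)² = (4 + 12 - 6 - 8) - 23*5² = 2 - 23*25 = 2 - 575 = -573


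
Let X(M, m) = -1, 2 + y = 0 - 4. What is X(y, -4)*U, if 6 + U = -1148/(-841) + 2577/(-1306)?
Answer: 7258045/1098346 ≈ 6.6082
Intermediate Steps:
y = -6 (y = -2 + (0 - 4) = -2 - 4 = -6)
U = -7258045/1098346 (U = -6 + (-1148/(-841) + 2577/(-1306)) = -6 + (-1148*(-1/841) + 2577*(-1/1306)) = -6 + (1148/841 - 2577/1306) = -6 - 667969/1098346 = -7258045/1098346 ≈ -6.6082)
X(y, -4)*U = -1*(-7258045/1098346) = 7258045/1098346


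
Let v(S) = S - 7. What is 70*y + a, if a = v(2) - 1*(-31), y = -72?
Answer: -5014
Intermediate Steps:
v(S) = -7 + S
a = 26 (a = (-7 + 2) - 1*(-31) = -5 + 31 = 26)
70*y + a = 70*(-72) + 26 = -5040 + 26 = -5014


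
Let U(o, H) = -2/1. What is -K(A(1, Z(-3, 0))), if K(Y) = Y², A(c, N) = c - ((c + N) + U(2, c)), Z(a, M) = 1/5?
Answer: -81/25 ≈ -3.2400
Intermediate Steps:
U(o, H) = -2 (U(o, H) = -2*1 = -2)
Z(a, M) = ⅕
A(c, N) = 2 - N (A(c, N) = c - ((c + N) - 2) = c - ((N + c) - 2) = c - (-2 + N + c) = c + (2 - N - c) = 2 - N)
-K(A(1, Z(-3, 0))) = -(2 - 1*⅕)² = -(2 - ⅕)² = -(9/5)² = -1*81/25 = -81/25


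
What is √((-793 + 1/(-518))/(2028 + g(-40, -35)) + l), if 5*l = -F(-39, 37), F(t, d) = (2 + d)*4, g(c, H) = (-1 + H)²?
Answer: I*√64726454965270/1434860 ≈ 5.607*I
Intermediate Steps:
F(t, d) = 8 + 4*d
l = -156/5 (l = (-(8 + 4*37))/5 = (-(8 + 148))/5 = (-1*156)/5 = (⅕)*(-156) = -156/5 ≈ -31.200)
√((-793 + 1/(-518))/(2028 + g(-40, -35)) + l) = √((-793 + 1/(-518))/(2028 + (-1 - 35)²) - 156/5) = √((-793 - 1/518)/(2028 + (-36)²) - 156/5) = √(-410775/(518*(2028 + 1296)) - 156/5) = √(-410775/518/3324 - 156/5) = √(-410775/518*1/3324 - 156/5) = √(-136925/573944 - 156/5) = √(-90219889/2869720) = I*√64726454965270/1434860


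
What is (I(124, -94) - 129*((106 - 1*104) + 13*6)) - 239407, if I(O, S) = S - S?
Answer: -249727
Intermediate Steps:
I(O, S) = 0
(I(124, -94) - 129*((106 - 1*104) + 13*6)) - 239407 = (0 - 129*((106 - 1*104) + 13*6)) - 239407 = (0 - 129*((106 - 104) + 78)) - 239407 = (0 - 129*(2 + 78)) - 239407 = (0 - 129*80) - 239407 = (0 - 10320) - 239407 = -10320 - 239407 = -249727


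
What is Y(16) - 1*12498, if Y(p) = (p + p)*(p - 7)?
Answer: -12210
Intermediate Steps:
Y(p) = 2*p*(-7 + p) (Y(p) = (2*p)*(-7 + p) = 2*p*(-7 + p))
Y(16) - 1*12498 = 2*16*(-7 + 16) - 1*12498 = 2*16*9 - 12498 = 288 - 12498 = -12210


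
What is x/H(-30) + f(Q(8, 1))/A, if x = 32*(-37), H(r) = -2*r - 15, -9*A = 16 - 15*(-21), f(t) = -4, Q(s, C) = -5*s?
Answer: -390284/14895 ≈ -26.202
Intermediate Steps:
A = -331/9 (A = -(16 - 15*(-21))/9 = -(16 + 315)/9 = -1/9*331 = -331/9 ≈ -36.778)
H(r) = -15 - 2*r
x = -1184
x/H(-30) + f(Q(8, 1))/A = -1184/(-15 - 2*(-30)) - 4/(-331/9) = -1184/(-15 + 60) - 4*(-9/331) = -1184/45 + 36/331 = -390284/14895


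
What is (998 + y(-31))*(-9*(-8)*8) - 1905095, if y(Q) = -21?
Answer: -1342343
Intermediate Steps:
(998 + y(-31))*(-9*(-8)*8) - 1905095 = (998 - 21)*(-9*(-8)*8) - 1905095 = 977*(72*8) - 1905095 = 977*576 - 1905095 = 562752 - 1905095 = -1342343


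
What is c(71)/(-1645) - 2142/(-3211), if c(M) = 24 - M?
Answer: 78181/112385 ≈ 0.69565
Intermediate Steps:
c(71)/(-1645) - 2142/(-3211) = (24 - 1*71)/(-1645) - 2142/(-3211) = (24 - 71)*(-1/1645) - 2142*(-1/3211) = -47*(-1/1645) + 2142/3211 = 1/35 + 2142/3211 = 78181/112385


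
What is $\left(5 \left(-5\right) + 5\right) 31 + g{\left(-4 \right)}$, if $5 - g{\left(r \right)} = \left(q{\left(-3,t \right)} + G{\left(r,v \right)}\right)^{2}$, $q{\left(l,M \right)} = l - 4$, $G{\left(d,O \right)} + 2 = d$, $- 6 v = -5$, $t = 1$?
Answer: $-784$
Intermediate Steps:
$v = \frac{5}{6}$ ($v = \left(- \frac{1}{6}\right) \left(-5\right) = \frac{5}{6} \approx 0.83333$)
$G{\left(d,O \right)} = -2 + d$
$q{\left(l,M \right)} = -4 + l$
$g{\left(r \right)} = 5 - \left(-9 + r\right)^{2}$ ($g{\left(r \right)} = 5 - \left(\left(-4 - 3\right) + \left(-2 + r\right)\right)^{2} = 5 - \left(-7 + \left(-2 + r\right)\right)^{2} = 5 - \left(-9 + r\right)^{2}$)
$\left(5 \left(-5\right) + 5\right) 31 + g{\left(-4 \right)} = \left(5 \left(-5\right) + 5\right) 31 + \left(5 - \left(-9 - 4\right)^{2}\right) = \left(-25 + 5\right) 31 + \left(5 - \left(-13\right)^{2}\right) = \left(-20\right) 31 + \left(5 - 169\right) = -620 + \left(5 - 169\right) = -620 - 164 = -784$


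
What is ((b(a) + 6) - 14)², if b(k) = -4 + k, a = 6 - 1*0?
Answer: 36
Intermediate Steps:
a = 6 (a = 6 + 0 = 6)
((b(a) + 6) - 14)² = (((-4 + 6) + 6) - 14)² = ((2 + 6) - 14)² = (8 - 14)² = (-6)² = 36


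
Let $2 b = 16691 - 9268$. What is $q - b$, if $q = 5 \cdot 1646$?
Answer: $\frac{9037}{2} \approx 4518.5$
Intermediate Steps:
$b = \frac{7423}{2}$ ($b = \frac{16691 - 9268}{2} = \frac{1}{2} \cdot 7423 = \frac{7423}{2} \approx 3711.5$)
$q = 8230$
$q - b = 8230 - \frac{7423}{2} = \frac{9037}{2}$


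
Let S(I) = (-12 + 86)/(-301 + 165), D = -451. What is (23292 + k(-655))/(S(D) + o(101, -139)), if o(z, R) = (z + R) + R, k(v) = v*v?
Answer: -30757556/12073 ≈ -2547.6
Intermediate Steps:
k(v) = v²
S(I) = -37/68 (S(I) = 74/(-136) = 74*(-1/136) = -37/68)
o(z, R) = z + 2*R (o(z, R) = (R + z) + R = z + 2*R)
(23292 + k(-655))/(S(D) + o(101, -139)) = (23292 + (-655)²)/(-37/68 + (101 + 2*(-139))) = (23292 + 429025)/(-37/68 + (101 - 278)) = 452317/(-37/68 - 177) = 452317/(-12073/68) = 452317*(-68/12073) = -30757556/12073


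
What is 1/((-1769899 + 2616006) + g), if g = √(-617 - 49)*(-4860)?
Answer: 846107/731627709049 + 14580*I*√74/731627709049 ≈ 1.1565e-6 + 1.7143e-7*I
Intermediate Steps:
g = -14580*I*√74 (g = √(-666)*(-4860) = (3*I*√74)*(-4860) = -14580*I*√74 ≈ -1.2542e+5*I)
1/((-1769899 + 2616006) + g) = 1/((-1769899 + 2616006) - 14580*I*√74) = 1/(846107 - 14580*I*√74)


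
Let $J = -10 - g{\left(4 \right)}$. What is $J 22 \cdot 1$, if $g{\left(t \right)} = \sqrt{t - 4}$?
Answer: $-220$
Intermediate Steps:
$g{\left(t \right)} = \sqrt{-4 + t}$
$J = -10$ ($J = -10 - \sqrt{-4 + 4} = -10 - \sqrt{0} = -10 - 0 = -10 + 0 = -10$)
$J 22 \cdot 1 = \left(-10\right) 22 \cdot 1 = \left(-220\right) 1 = -220$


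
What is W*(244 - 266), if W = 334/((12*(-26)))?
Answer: 1837/78 ≈ 23.551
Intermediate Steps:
W = -167/156 (W = 334/(-312) = 334*(-1/312) = -167/156 ≈ -1.0705)
W*(244 - 266) = -167*(244 - 266)/156 = -167/156*(-22) = 1837/78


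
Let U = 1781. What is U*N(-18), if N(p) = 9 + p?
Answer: -16029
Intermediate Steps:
U*N(-18) = 1781*(9 - 18) = 1781*(-9) = -16029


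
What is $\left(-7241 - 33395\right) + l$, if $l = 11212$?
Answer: $-29424$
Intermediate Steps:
$\left(-7241 - 33395\right) + l = \left(-7241 - 33395\right) + 11212 = -40636 + 11212 = -29424$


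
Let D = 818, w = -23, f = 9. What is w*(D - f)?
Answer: -18607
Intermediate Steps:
w*(D - f) = -23*(818 - 1*9) = -23*(818 - 9) = -23*809 = -18607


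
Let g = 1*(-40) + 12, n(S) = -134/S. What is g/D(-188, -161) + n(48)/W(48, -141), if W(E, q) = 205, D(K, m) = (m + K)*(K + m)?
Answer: -8298427/599260920 ≈ -0.013848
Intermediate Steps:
D(K, m) = (K + m)**2 (D(K, m) = (K + m)*(K + m) = (K + m)**2)
g = -28 (g = -40 + 12 = -28)
g/D(-188, -161) + n(48)/W(48, -141) = -28/(-188 - 161)**2 - 134/48/205 = -28/((-349)**2) - 134*1/48*(1/205) = -28/121801 - 67/24*1/205 = -28*1/121801 - 67/4920 = -28/121801 - 67/4920 = -8298427/599260920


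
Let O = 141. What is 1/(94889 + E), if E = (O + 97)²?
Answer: 1/151533 ≈ 6.5992e-6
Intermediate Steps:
E = 56644 (E = (141 + 97)² = 238² = 56644)
1/(94889 + E) = 1/(94889 + 56644) = 1/151533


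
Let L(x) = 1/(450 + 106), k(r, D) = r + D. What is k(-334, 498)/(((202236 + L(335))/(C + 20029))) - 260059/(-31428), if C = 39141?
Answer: 198807159165643/3533865423876 ≈ 56.258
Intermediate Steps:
k(r, D) = D + r
L(x) = 1/556
k(-334, 498)/(((202236 + L(335))/(C + 20029))) - 260059/(-31428) = (498 - 334)/(((202236 + 1/556)/(39141 + 20029))) - 260059/(-31428) = 164/(((112443217/556)/59170)) - 260059*(-1/31428) = 164/(((112443217/556)*(1/59170))) + 260059/31428 = 164/(112443217/32898520) + 260059/31428 = 164*(32898520/112443217) + 260059/31428 = 5395357280/112443217 + 260059/31428 = 198807159165643/3533865423876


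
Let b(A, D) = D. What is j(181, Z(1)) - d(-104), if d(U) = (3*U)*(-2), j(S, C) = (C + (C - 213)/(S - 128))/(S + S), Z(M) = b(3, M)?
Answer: -225891/362 ≈ -624.01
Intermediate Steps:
Z(M) = M
j(S, C) = (C + (-213 + C)/(-128 + S))/(2*S) (j(S, C) = (C + (-213 + C)/(-128 + S))/((2*S)) = (C + (-213 + C)/(-128 + S))*(1/(2*S)) = (C + (-213 + C)/(-128 + S))/(2*S))
d(U) = -6*U
j(181, Z(1)) - d(-104) = (½)*(-213 - 127*1 + 1*181)/(181*(-128 + 181)) - (-6)*(-104) = (½)*(1/181)*(-213 - 127 + 181)/53 - 1*624 = (½)*(1/181)*(1/53)*(-159) - 624 = -3/362 - 624 = -225891/362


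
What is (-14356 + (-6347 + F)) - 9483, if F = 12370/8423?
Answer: -254244308/8423 ≈ -30185.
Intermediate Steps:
F = 12370/8423 (F = 12370*(1/8423) = 12370/8423 ≈ 1.4686)
(-14356 + (-6347 + F)) - 9483 = (-14356 + (-6347 + 12370/8423)) - 9483 = (-14356 - 53448411/8423) - 9483 = -174368999/8423 - 9483 = -254244308/8423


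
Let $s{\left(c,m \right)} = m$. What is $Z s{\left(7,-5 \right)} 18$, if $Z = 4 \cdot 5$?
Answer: $-1800$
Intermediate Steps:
$Z = 20$
$Z s{\left(7,-5 \right)} 18 = 20 \left(-5\right) 18 = \left(-100\right) 18 = -1800$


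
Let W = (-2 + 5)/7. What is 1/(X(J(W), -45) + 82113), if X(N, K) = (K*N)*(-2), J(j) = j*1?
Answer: 7/575061 ≈ 1.2173e-5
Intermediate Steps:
W = 3/7 (W = 3*(⅐) = 3/7 ≈ 0.42857)
J(j) = j
X(N, K) = -2*K*N
1/(X(J(W), -45) + 82113) = 1/(-2*(-45)*3/7 + 82113) = 1/(270/7 + 82113) = 1/(575061/7) = 7/575061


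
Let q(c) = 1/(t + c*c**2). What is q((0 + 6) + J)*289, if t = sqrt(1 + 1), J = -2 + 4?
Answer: 73984/131071 - 289*sqrt(2)/262142 ≈ 0.56290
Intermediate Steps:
J = 2
t = sqrt(2) ≈ 1.4142
q(c) = 1/(sqrt(2) + c**3) (q(c) = 1/(sqrt(2) + c*c**2) = 1/(sqrt(2) + c**3))
q((0 + 6) + J)*289 = 289/(sqrt(2) + ((0 + 6) + 2)**3) = 289/(sqrt(2) + (6 + 2)**3) = 289/(sqrt(2) + 8**3) = 289/(sqrt(2) + 512) = 289/(512 + sqrt(2))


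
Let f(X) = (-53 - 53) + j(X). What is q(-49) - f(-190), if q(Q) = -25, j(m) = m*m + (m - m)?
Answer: -36019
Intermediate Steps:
j(m) = m**2 (j(m) = m**2 + 0 = m**2)
f(X) = -106 + X**2 (f(X) = (-53 - 53) + X**2 = -106 + X**2)
q(-49) - f(-190) = -25 - (-106 + (-190)**2) = -25 - (-106 + 36100) = -25 - 1*35994 = -25 - 35994 = -36019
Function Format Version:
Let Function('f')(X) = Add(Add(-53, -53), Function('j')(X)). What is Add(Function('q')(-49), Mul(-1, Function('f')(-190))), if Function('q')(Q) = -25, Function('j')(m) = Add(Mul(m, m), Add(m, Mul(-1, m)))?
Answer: -36019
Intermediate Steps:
Function('j')(m) = Pow(m, 2) (Function('j')(m) = Add(Pow(m, 2), 0) = Pow(m, 2))
Function('f')(X) = Add(-106, Pow(X, 2)) (Function('f')(X) = Add(Add(-53, -53), Pow(X, 2)) = Add(-106, Pow(X, 2)))
Add(Function('q')(-49), Mul(-1, Function('f')(-190))) = Add(-25, Mul(-1, Add(-106, Pow(-190, 2)))) = Add(-25, Mul(-1, Add(-106, 36100))) = Add(-25, Mul(-1, 35994)) = Add(-25, -35994) = -36019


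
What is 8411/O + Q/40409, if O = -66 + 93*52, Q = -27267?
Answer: 209816509/192750930 ≈ 1.0885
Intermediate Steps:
O = 4770 (O = -66 + 4836 = 4770)
8411/O + Q/40409 = 8411/4770 - 27267/40409 = 209816509/192750930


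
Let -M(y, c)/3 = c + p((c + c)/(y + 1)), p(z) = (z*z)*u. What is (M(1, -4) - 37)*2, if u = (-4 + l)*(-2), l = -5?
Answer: -1778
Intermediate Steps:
u = 18 (u = (-4 - 5)*(-2) = -9*(-2) = 18)
p(z) = 18*z² (p(z) = (z*z)*18 = z²*18 = 18*z²)
M(y, c) = -3*c - 216*c²/(1 + y)² (M(y, c) = -3*(c + 18*((c + c)/(y + 1))²) = -3*(c + 18*((2*c)/(1 + y))²) = -3*(c + 18*(2*c/(1 + y))²) = -3*(c + 18*(4*c²/(1 + y)²)) = -3*(c + 72*c²/(1 + y)²) = -3*c - 216*c²/(1 + y)²)
(M(1, -4) - 37)*2 = ((-3*(-4) - 216*(-4)²/(1 + 1)²) - 37)*2 = ((12 - 216*16/2²) - 37)*2 = ((12 - 216*16*¼) - 37)*2 = ((12 - 864) - 37)*2 = (-852 - 37)*2 = -889*2 = -1778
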